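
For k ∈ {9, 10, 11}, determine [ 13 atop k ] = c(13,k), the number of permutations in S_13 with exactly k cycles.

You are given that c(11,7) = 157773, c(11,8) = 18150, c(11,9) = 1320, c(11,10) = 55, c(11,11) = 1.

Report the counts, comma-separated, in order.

[12] T[12,8]:11*18150+157773=357423 · T[12,9]:11*1320+18150=32670 · T[12,10]:11*55+1320=1925 · T[12,11]:11*1+55=66
[13] T[13,9]:12*32670+357423=749463 · T[13,10]:12*1925+32670=55770 · T[13,11]:12*66+1925=2717
Read c(13,9) = 749463, c(13,10) = 55770, c(13,11) = 2717.

749463, 55770, 2717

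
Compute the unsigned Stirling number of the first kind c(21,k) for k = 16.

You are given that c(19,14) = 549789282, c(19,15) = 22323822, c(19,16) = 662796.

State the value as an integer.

1672280820

i=20: T(20,15)=549789282+19·22323822=973941900 | T(20,16)=22323822+19·662796=34916946
i=21: T(21,16)=973941900+20·34916946=1672280820
Read c(21,16) = 1672280820.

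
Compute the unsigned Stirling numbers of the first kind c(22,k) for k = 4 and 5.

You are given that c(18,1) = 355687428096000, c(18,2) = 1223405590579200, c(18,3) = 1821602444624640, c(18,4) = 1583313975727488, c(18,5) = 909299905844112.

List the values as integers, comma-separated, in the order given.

row 19: T[19][1]=18·355687428096000+0=6402373705728000  T[19][2]=18·1223405590579200+355687428096000=22376988058521600  T[19][3]=18·1821602444624640+1223405590579200=34012249593822720  T[19][4]=18·1583313975727488+1821602444624640=30321254007719424  T[19][5]=18·909299905844112+1583313975727488=17950712280921504
row 20: T[20][2]=19·22376988058521600+6402373705728000=431565146817638400  T[20][3]=19·34012249593822720+22376988058521600=668609730341153280  T[20][4]=19·30321254007719424+34012249593822720=610116075740491776  T[20][5]=19·17950712280921504+30321254007719424=371384787345228000
row 21: T[21][3]=20·668609730341153280+431565146817638400=13803759753640704000  T[21][4]=20·610116075740491776+668609730341153280=12870931245150988800  T[21][5]=20·371384787345228000+610116075740491776=8037811822645051776
row 22: T[22][4]=21·12870931245150988800+13803759753640704000=284093315901811468800  T[22][5]=21·8037811822645051776+12870931245150988800=181664979520697076096
Read c(22,4) = 284093315901811468800, c(22,5) = 181664979520697076096.

284093315901811468800, 181664979520697076096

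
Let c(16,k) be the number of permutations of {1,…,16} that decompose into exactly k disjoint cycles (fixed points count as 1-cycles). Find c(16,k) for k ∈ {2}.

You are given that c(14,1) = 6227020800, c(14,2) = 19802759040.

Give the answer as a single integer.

4339163001600

@15  (15,1):6227020800·14+0→87178291200, (15,2):19802759040·14+6227020800→283465647360
@16  (16,2):283465647360·15+87178291200→4339163001600
Read c(16,2) = 4339163001600.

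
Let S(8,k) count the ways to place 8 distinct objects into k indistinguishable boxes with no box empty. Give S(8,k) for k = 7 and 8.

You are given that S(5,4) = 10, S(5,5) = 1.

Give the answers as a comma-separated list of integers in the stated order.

r6: T_6,5=5×1+10=15; T_6,6=6×0+1=1
r7: T_7,6=6×1+15=21; T_7,7=7×0+1=1
r8: T_8,7=7×1+21=28; T_8,8=8×0+1=1
Read S(8,7) = 28, S(8,8) = 1.

28, 1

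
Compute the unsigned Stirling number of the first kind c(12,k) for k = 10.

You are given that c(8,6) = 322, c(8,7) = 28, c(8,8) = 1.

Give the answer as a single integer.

r9: T_9,7=8×28+322=546; T_9,8=8×1+28=36; T_9,9=8×0+1=1
r10: T_10,8=9×36+546=870; T_10,9=9×1+36=45; T_10,10=9×0+1=1
r11: T_11,9=10×45+870=1320; T_11,10=10×1+45=55
r12: T_12,10=11×55+1320=1925
Read c(12,10) = 1925.

1925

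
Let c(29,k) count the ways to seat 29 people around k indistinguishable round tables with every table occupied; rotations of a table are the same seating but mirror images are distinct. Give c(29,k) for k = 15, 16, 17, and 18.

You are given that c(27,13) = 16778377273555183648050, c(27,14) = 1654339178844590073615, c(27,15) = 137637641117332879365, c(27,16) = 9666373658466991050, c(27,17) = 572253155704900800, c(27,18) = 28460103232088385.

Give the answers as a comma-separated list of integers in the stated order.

i=28: T(28,14)=16778377273555183648050+27·1654339178844590073615=61445535102359115635655 | T(28,15)=1654339178844590073615+27·137637641117332879365=5370555489012577816470 | T(28,16)=137637641117332879365+27·9666373658466991050=398629729895941637715 | T(28,17)=9666373658466991050+27·572253155704900800=25117208862499312650 | T(28,18)=572253155704900800+27·28460103232088385=1340675942971287195
i=29: T(29,15)=61445535102359115635655+28·5370555489012577816470=211821088794711294496815 | T(29,16)=5370555489012577816470+28·398629729895941637715=16532187926098943672490 | T(29,17)=398629729895941637715+28·25117208862499312650=1101911578045922391915 | T(29,18)=25117208862499312650+28·1340675942971287195=62656135265695354110
Read c(29,15) = 211821088794711294496815, c(29,16) = 16532187926098943672490, c(29,17) = 1101911578045922391915, c(29,18) = 62656135265695354110.

211821088794711294496815, 16532187926098943672490, 1101911578045922391915, 62656135265695354110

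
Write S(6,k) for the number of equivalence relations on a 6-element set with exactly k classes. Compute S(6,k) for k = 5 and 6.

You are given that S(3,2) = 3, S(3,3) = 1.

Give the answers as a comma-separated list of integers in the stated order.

@4  (4,3):1·3+3→6, (4,4):0·4+1→1
@5  (5,4):1·4+6→10, (5,5):0·5+1→1
@6  (6,5):1·5+10→15, (6,6):0·6+1→1
Read S(6,5) = 15, S(6,6) = 1.

15, 1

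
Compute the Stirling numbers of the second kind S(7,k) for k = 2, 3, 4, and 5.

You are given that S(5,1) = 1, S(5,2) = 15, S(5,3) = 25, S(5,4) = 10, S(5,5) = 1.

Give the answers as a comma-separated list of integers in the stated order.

r6: T_6,1=1×1+0=1; T_6,2=2×15+1=31; T_6,3=3×25+15=90; T_6,4=4×10+25=65; T_6,5=5×1+10=15
r7: T_7,2=2×31+1=63; T_7,3=3×90+31=301; T_7,4=4×65+90=350; T_7,5=5×15+65=140
Read S(7,2) = 63, S(7,3) = 301, S(7,4) = 350, S(7,5) = 140.

63, 301, 350, 140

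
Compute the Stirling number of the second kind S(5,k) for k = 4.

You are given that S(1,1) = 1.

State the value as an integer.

@2  (2,1):1·1+0→1, (2,2):0·2+1→1
@3  (3,2):1·2+1→3, (3,3):0·3+1→1
@4  (4,3):1·3+3→6, (4,4):0·4+1→1
@5  (5,4):1·4+6→10
Read S(5,4) = 10.

10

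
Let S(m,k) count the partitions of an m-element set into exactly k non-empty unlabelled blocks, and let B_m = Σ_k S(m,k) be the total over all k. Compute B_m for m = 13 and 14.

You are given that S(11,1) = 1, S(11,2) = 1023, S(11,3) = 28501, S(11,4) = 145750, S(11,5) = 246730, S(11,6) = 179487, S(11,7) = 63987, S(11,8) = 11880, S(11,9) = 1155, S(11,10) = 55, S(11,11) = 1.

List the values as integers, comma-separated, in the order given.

27644437, 190899322

row 12: T[12][1]=1·1+0=1  T[12][2]=2·1023+1=2047  T[12][3]=3·28501+1023=86526  T[12][4]=4·145750+28501=611501  T[12][5]=5·246730+145750=1379400  T[12][6]=6·179487+246730=1323652  T[12][7]=7·63987+179487=627396  T[12][8]=8·11880+63987=159027  T[12][9]=9·1155+11880=22275  T[12][10]=10·55+1155=1705  T[12][11]=11·1+55=66  T[12][12]=12·0+1=1
row 13: T[13][1]=1·1+0=1  T[13][2]=2·2047+1=4095  T[13][3]=3·86526+2047=261625  T[13][4]=4·611501+86526=2532530  T[13][5]=5·1379400+611501=7508501  T[13][6]=6·1323652+1379400=9321312  T[13][7]=7·627396+1323652=5715424  T[13][8]=8·159027+627396=1899612  T[13][9]=9·22275+159027=359502  T[13][10]=10·1705+22275=39325  T[13][11]=11·66+1705=2431  T[13][12]=12·1+66=78  T[13][13]=13·0+1=1
row 14: T[14][1]=1·1+0=1  T[14][2]=2·4095+1=8191  T[14][3]=3·261625+4095=788970  T[14][4]=4·2532530+261625=10391745  T[14][5]=5·7508501+2532530=40075035  T[14][6]=6·9321312+7508501=63436373  T[14][7]=7·5715424+9321312=49329280  T[14][8]=8·1899612+5715424=20912320  T[14][9]=9·359502+1899612=5135130  T[14][10]=10·39325+359502=752752  T[14][11]=11·2431+39325=66066  T[14][12]=12·78+2431=3367  T[14][13]=13·1+78=91  T[14][14]=14·0+1=1
B_13 = ΣS(13,k) = 1+4095+261625+2532530+7508501+9321312+5715424+1899612+359502+39325+2431+78+1 = 27644437
B_14 = ΣS(14,k) = 1+8191+788970+10391745+40075035+63436373+49329280+20912320+5135130+752752+66066+3367+91+1 = 190899322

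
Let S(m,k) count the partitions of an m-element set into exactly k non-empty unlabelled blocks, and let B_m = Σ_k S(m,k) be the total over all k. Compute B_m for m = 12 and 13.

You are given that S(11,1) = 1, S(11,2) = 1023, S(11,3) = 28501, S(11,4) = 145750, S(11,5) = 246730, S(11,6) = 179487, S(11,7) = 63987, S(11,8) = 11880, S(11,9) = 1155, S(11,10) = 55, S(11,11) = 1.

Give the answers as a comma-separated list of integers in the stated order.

i=12: T(12,1)=0+1·1=1 | T(12,2)=1+2·1023=2047 | T(12,3)=1023+3·28501=86526 | T(12,4)=28501+4·145750=611501 | T(12,5)=145750+5·246730=1379400 | T(12,6)=246730+6·179487=1323652 | T(12,7)=179487+7·63987=627396 | T(12,8)=63987+8·11880=159027 | T(12,9)=11880+9·1155=22275 | T(12,10)=1155+10·55=1705 | T(12,11)=55+11·1=66 | T(12,12)=1+12·0=1
i=13: T(13,1)=0+1·1=1 | T(13,2)=1+2·2047=4095 | T(13,3)=2047+3·86526=261625 | T(13,4)=86526+4·611501=2532530 | T(13,5)=611501+5·1379400=7508501 | T(13,6)=1379400+6·1323652=9321312 | T(13,7)=1323652+7·627396=5715424 | T(13,8)=627396+8·159027=1899612 | T(13,9)=159027+9·22275=359502 | T(13,10)=22275+10·1705=39325 | T(13,11)=1705+11·66=2431 | T(13,12)=66+12·1=78 | T(13,13)=1+13·0=1
B_12 = ΣS(12,k) = 1+2047+86526+611501+1379400+1323652+627396+159027+22275+1705+66+1 = 4213597
B_13 = ΣS(13,k) = 1+4095+261625+2532530+7508501+9321312+5715424+1899612+359502+39325+2431+78+1 = 27644437

4213597, 27644437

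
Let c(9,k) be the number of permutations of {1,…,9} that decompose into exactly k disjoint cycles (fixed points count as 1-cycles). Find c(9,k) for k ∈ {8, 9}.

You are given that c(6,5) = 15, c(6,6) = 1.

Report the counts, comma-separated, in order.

[7] T[7,6]:6*1+15=21 · T[7,7]:6*0+1=1
[8] T[8,7]:7*1+21=28 · T[8,8]:7*0+1=1
[9] T[9,8]:8*1+28=36 · T[9,9]:8*0+1=1
Read c(9,8) = 36, c(9,9) = 1.

36, 1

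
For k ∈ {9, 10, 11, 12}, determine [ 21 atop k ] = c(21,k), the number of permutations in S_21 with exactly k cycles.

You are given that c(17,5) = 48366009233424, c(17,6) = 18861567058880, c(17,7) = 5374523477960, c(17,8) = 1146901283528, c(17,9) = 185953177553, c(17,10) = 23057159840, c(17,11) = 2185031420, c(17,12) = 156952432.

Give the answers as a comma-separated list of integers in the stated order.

63030812099294896, 10142299865511450, 1307535010540395, 135585182899530

@18  (18,6):18861567058880·17+48366009233424→369012649234384, (18,7):5374523477960·17+18861567058880→110228466184200, (18,8):1146901283528·17+5374523477960→24871845297936, (18,9):185953177553·17+1146901283528→4308105301929, (18,10):23057159840·17+185953177553→577924894833, (18,11):2185031420·17+23057159840→60202693980, (18,12):156952432·17+2185031420→4853222764
@19  (19,7):110228466184200·18+369012649234384→2353125040549984, (19,8):24871845297936·18+110228466184200→557921681547048, (19,9):4308105301929·18+24871845297936→102417740732658, (19,10):577924894833·18+4308105301929→14710753408923, (19,11):60202693980·18+577924894833→1661573386473, (19,12):4853222764·18+60202693980→147560703732
@20  (20,8):557921681547048·19+2353125040549984→12953636989943896, (20,9):102417740732658·19+557921681547048→2503858755467550, (20,10):14710753408923·19+102417740732658→381922055502195, (20,11):1661573386473·19+14710753408923→46280647751910, (20,12):147560703732·19+1661573386473→4465226757381
@21  (21,9):2503858755467550·20+12953636989943896→63030812099294896, (21,10):381922055502195·20+2503858755467550→10142299865511450, (21,11):46280647751910·20+381922055502195→1307535010540395, (21,12):4465226757381·20+46280647751910→135585182899530
Read c(21,9) = 63030812099294896, c(21,10) = 10142299865511450, c(21,11) = 1307535010540395, c(21,12) = 135585182899530.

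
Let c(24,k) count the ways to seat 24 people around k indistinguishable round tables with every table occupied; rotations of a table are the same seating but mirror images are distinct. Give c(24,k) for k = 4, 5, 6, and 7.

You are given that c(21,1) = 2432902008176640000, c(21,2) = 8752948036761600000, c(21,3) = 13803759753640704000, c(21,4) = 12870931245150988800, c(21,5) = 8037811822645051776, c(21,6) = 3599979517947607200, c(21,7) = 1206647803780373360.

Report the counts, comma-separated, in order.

157375898285941510732800, 105005310755917452984576, 50779532534302850198976, 18588776355051949776576

[22] T[22,2]:21*8752948036761600000+2432902008176640000=186244810780170240000 · T[22,3]:21*13803759753640704000+8752948036761600000=298631902863216384000 · T[22,4]:21*12870931245150988800+13803759753640704000=284093315901811468800 · T[22,5]:21*8037811822645051776+12870931245150988800=181664979520697076096 · T[22,6]:21*3599979517947607200+8037811822645051776=83637381699544802976 · T[22,7]:21*1206647803780373360+3599979517947607200=28939583397335447760
[23] T[23,3]:22*298631902863216384000+186244810780170240000=6756146673770930688000 · T[23,4]:22*284093315901811468800+298631902863216384000=6548684852703068697600 · T[23,5]:22*181664979520697076096+284093315901811468800=4280722865357147142912 · T[23,6]:22*83637381699544802976+181664979520697076096=2021687376910682741568 · T[23,7]:22*28939583397335447760+83637381699544802976=720308216440924653696
[24] T[24,4]:23*6548684852703068697600+6756146673770930688000=157375898285941510732800 · T[24,5]:23*4280722865357147142912+6548684852703068697600=105005310755917452984576 · T[24,6]:23*2021687376910682741568+4280722865357147142912=50779532534302850198976 · T[24,7]:23*720308216440924653696+2021687376910682741568=18588776355051949776576
Read c(24,4) = 157375898285941510732800, c(24,5) = 105005310755917452984576, c(24,6) = 50779532534302850198976, c(24,7) = 18588776355051949776576.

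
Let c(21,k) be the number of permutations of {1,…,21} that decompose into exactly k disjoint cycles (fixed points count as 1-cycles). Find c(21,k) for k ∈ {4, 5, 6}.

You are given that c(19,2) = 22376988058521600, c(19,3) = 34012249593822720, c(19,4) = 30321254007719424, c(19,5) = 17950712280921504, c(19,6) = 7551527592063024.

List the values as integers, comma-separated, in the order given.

row 20: T[20][3]=19·34012249593822720+22376988058521600=668609730341153280  T[20][4]=19·30321254007719424+34012249593822720=610116075740491776  T[20][5]=19·17950712280921504+30321254007719424=371384787345228000  T[20][6]=19·7551527592063024+17950712280921504=161429736530118960
row 21: T[21][4]=20·610116075740491776+668609730341153280=12870931245150988800  T[21][5]=20·371384787345228000+610116075740491776=8037811822645051776  T[21][6]=20·161429736530118960+371384787345228000=3599979517947607200
Read c(21,4) = 12870931245150988800, c(21,5) = 8037811822645051776, c(21,6) = 3599979517947607200.

12870931245150988800, 8037811822645051776, 3599979517947607200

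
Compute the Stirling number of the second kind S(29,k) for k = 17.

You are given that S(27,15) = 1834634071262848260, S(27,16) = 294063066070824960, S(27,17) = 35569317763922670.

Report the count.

21818248085373723570

row 28: T[28][16]=16·294063066070824960+1834634071262848260=6539643128396047620  T[28][17]=17·35569317763922670+294063066070824960=898741468057510350
row 29: T[29][17]=17·898741468057510350+6539643128396047620=21818248085373723570
Read S(29,17) = 21818248085373723570.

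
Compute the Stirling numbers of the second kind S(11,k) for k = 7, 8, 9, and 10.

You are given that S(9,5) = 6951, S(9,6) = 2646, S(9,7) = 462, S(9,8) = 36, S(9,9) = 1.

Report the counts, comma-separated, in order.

63987, 11880, 1155, 55

@10  (10,6):2646·6+6951→22827, (10,7):462·7+2646→5880, (10,8):36·8+462→750, (10,9):1·9+36→45, (10,10):0·10+1→1
@11  (11,7):5880·7+22827→63987, (11,8):750·8+5880→11880, (11,9):45·9+750→1155, (11,10):1·10+45→55
Read S(11,7) = 63987, S(11,8) = 11880, S(11,9) = 1155, S(11,10) = 55.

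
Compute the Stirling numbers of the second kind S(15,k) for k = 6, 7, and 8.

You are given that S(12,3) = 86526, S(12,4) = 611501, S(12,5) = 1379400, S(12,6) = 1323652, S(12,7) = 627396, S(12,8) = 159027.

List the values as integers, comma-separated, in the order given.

r13: T_13,4=4×611501+86526=2532530; T_13,5=5×1379400+611501=7508501; T_13,6=6×1323652+1379400=9321312; T_13,7=7×627396+1323652=5715424; T_13,8=8×159027+627396=1899612
r14: T_14,5=5×7508501+2532530=40075035; T_14,6=6×9321312+7508501=63436373; T_14,7=7×5715424+9321312=49329280; T_14,8=8×1899612+5715424=20912320
r15: T_15,6=6×63436373+40075035=420693273; T_15,7=7×49329280+63436373=408741333; T_15,8=8×20912320+49329280=216627840
Read S(15,6) = 420693273, S(15,7) = 408741333, S(15,8) = 216627840.

420693273, 408741333, 216627840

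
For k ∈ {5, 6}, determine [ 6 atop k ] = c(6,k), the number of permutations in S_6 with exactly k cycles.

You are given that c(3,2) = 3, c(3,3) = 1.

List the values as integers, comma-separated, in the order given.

[4] T[4,3]:3*1+3=6 · T[4,4]:3*0+1=1
[5] T[5,4]:4*1+6=10 · T[5,5]:4*0+1=1
[6] T[6,5]:5*1+10=15 · T[6,6]:5*0+1=1
Read c(6,5) = 15, c(6,6) = 1.

15, 1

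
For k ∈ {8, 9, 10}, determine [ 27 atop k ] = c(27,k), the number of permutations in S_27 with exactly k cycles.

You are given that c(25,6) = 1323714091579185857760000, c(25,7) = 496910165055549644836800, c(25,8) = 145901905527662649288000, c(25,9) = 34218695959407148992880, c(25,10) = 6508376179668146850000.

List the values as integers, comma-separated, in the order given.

121502371102392939781636800, 30180059720580991603896800, 6121499916241722700424880

r26: T_26,7=25×496910165055549644836800+1323714091579185857760000=13746468217967926978680000; T_26,8=25×145901905527662649288000+496910165055549644836800=4144457803247115877036800; T_26,9=25×34218695959407148992880+145901905527662649288000=1001369304512841374110000; T_26,10=25×6508376179668146850000+34218695959407148992880=196928100451110820242880
r27: T_27,8=26×4144457803247115877036800+13746468217967926978680000=121502371102392939781636800; T_27,9=26×1001369304512841374110000+4144457803247115877036800=30180059720580991603896800; T_27,10=26×196928100451110820242880+1001369304512841374110000=6121499916241722700424880
Read c(27,8) = 121502371102392939781636800, c(27,9) = 30180059720580991603896800, c(27,10) = 6121499916241722700424880.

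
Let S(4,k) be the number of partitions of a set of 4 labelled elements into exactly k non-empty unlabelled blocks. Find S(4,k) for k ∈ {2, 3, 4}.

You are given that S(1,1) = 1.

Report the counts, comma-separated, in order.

row 2: T[2][1]=1·1+0=1  T[2][2]=2·0+1=1
row 3: T[3][1]=1·1+0=1  T[3][2]=2·1+1=3  T[3][3]=3·0+1=1
row 4: T[4][2]=2·3+1=7  T[4][3]=3·1+3=6  T[4][4]=4·0+1=1
Read S(4,2) = 7, S(4,3) = 6, S(4,4) = 1.

7, 6, 1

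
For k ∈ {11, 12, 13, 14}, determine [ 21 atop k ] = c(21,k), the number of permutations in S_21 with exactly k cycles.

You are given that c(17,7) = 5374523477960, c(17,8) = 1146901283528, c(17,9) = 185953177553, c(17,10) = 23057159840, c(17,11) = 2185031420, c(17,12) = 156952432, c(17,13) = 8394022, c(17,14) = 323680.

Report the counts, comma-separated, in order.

1307535010540395, 135585182899530, 11310276995381, 756111184500

[18] T[18,8]:17*1146901283528+5374523477960=24871845297936 · T[18,9]:17*185953177553+1146901283528=4308105301929 · T[18,10]:17*23057159840+185953177553=577924894833 · T[18,11]:17*2185031420+23057159840=60202693980 · T[18,12]:17*156952432+2185031420=4853222764 · T[18,13]:17*8394022+156952432=299650806 · T[18,14]:17*323680+8394022=13896582
[19] T[19,9]:18*4308105301929+24871845297936=102417740732658 · T[19,10]:18*577924894833+4308105301929=14710753408923 · T[19,11]:18*60202693980+577924894833=1661573386473 · T[19,12]:18*4853222764+60202693980=147560703732 · T[19,13]:18*299650806+4853222764=10246937272 · T[19,14]:18*13896582+299650806=549789282
[20] T[20,10]:19*14710753408923+102417740732658=381922055502195 · T[20,11]:19*1661573386473+14710753408923=46280647751910 · T[20,12]:19*147560703732+1661573386473=4465226757381 · T[20,13]:19*10246937272+147560703732=342252511900 · T[20,14]:19*549789282+10246937272=20692933630
[21] T[21,11]:20*46280647751910+381922055502195=1307535010540395 · T[21,12]:20*4465226757381+46280647751910=135585182899530 · T[21,13]:20*342252511900+4465226757381=11310276995381 · T[21,14]:20*20692933630+342252511900=756111184500
Read c(21,11) = 1307535010540395, c(21,12) = 135585182899530, c(21,13) = 11310276995381, c(21,14) = 756111184500.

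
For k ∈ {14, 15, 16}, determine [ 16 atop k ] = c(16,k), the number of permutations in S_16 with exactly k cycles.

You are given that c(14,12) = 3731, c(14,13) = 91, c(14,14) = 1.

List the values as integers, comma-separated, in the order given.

i=15: T(15,13)=3731+14·91=5005 | T(15,14)=91+14·1=105 | T(15,15)=1+14·0=1
i=16: T(16,14)=5005+15·105=6580 | T(16,15)=105+15·1=120 | T(16,16)=1+15·0=1
Read c(16,14) = 6580, c(16,15) = 120, c(16,16) = 1.

6580, 120, 1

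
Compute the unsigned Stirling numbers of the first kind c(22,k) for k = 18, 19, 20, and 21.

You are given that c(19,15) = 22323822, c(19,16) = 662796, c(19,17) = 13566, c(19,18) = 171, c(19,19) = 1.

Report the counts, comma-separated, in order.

79721796, 1689765, 25025, 231

@20  (20,16):662796·19+22323822→34916946, (20,17):13566·19+662796→920550, (20,18):171·19+13566→16815, (20,19):1·19+171→190, (20,20):0·19+1→1
@21  (21,17):920550·20+34916946→53327946, (21,18):16815·20+920550→1256850, (21,19):190·20+16815→20615, (21,20):1·20+190→210, (21,21):0·20+1→1
@22  (22,18):1256850·21+53327946→79721796, (22,19):20615·21+1256850→1689765, (22,20):210·21+20615→25025, (22,21):1·21+210→231
Read c(22,18) = 79721796, c(22,19) = 1689765, c(22,20) = 25025, c(22,21) = 231.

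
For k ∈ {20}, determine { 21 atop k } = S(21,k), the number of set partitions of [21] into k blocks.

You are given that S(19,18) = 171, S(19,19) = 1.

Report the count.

210

r20: T_20,19=19×1+171=190; T_20,20=20×0+1=1
r21: T_21,20=20×1+190=210
Read S(21,20) = 210.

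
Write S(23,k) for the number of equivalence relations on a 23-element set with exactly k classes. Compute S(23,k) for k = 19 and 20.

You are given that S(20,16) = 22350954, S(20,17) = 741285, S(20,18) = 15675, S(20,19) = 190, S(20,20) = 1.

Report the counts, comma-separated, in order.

79781779, 1859550

@21  (21,17):741285·17+22350954→34952799, (21,18):15675·18+741285→1023435, (21,19):190·19+15675→19285, (21,20):1·20+190→210
@22  (22,18):1023435·18+34952799→53374629, (22,19):19285·19+1023435→1389850, (22,20):210·20+19285→23485
@23  (23,19):1389850·19+53374629→79781779, (23,20):23485·20+1389850→1859550
Read S(23,19) = 79781779, S(23,20) = 1859550.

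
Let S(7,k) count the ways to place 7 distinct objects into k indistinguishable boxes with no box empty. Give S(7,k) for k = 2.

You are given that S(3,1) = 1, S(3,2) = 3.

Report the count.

63

r4: T_4,1=1×1+0=1; T_4,2=2×3+1=7
r5: T_5,1=1×1+0=1; T_5,2=2×7+1=15
r6: T_6,1=1×1+0=1; T_6,2=2×15+1=31
r7: T_7,2=2×31+1=63
Read S(7,2) = 63.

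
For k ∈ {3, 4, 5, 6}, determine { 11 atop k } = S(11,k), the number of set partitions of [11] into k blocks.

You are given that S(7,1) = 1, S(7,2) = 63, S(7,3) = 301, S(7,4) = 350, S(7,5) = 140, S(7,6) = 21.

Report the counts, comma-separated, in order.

28501, 145750, 246730, 179487

row 8: T[8][1]=1·1+0=1  T[8][2]=2·63+1=127  T[8][3]=3·301+63=966  T[8][4]=4·350+301=1701  T[8][5]=5·140+350=1050  T[8][6]=6·21+140=266
row 9: T[9][1]=1·1+0=1  T[9][2]=2·127+1=255  T[9][3]=3·966+127=3025  T[9][4]=4·1701+966=7770  T[9][5]=5·1050+1701=6951  T[9][6]=6·266+1050=2646
row 10: T[10][2]=2·255+1=511  T[10][3]=3·3025+255=9330  T[10][4]=4·7770+3025=34105  T[10][5]=5·6951+7770=42525  T[10][6]=6·2646+6951=22827
row 11: T[11][3]=3·9330+511=28501  T[11][4]=4·34105+9330=145750  T[11][5]=5·42525+34105=246730  T[11][6]=6·22827+42525=179487
Read S(11,3) = 28501, S(11,4) = 145750, S(11,5) = 246730, S(11,6) = 179487.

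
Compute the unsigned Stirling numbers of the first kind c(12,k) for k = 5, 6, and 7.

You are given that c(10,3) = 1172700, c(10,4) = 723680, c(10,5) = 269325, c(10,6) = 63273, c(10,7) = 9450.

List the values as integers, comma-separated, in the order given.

45995730, 13339535, 2637558

[11] T[11,4]:10*723680+1172700=8409500 · T[11,5]:10*269325+723680=3416930 · T[11,6]:10*63273+269325=902055 · T[11,7]:10*9450+63273=157773
[12] T[12,5]:11*3416930+8409500=45995730 · T[12,6]:11*902055+3416930=13339535 · T[12,7]:11*157773+902055=2637558
Read c(12,5) = 45995730, c(12,6) = 13339535, c(12,7) = 2637558.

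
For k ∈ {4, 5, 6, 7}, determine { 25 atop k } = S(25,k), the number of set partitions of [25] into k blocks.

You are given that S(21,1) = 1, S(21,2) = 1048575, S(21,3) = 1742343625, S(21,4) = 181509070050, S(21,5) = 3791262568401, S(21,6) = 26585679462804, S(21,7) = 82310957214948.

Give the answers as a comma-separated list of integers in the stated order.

46771289738810, 2436684974110751, 37026417000002430, 227832482998716310

@22  (22,1):1·1+0→1, (22,2):1048575·2+1→2097151, (22,3):1742343625·3+1048575→5228079450, (22,4):181509070050·4+1742343625→727778623825, (22,5):3791262568401·5+181509070050→19137821912055, (22,6):26585679462804·6+3791262568401→163305339345225, (22,7):82310957214948·7+26585679462804→602762379967440
@23  (23,2):2097151·2+1→4194303, (23,3):5228079450·3+2097151→15686335501, (23,4):727778623825·4+5228079450→2916342574750, (23,5):19137821912055·5+727778623825→96416888184100, (23,6):163305339345225·6+19137821912055→998969857983405, (23,7):602762379967440·7+163305339345225→4382641999117305
@24  (24,3):15686335501·3+4194303→47063200806, (24,4):2916342574750·4+15686335501→11681056634501, (24,5):96416888184100·5+2916342574750→485000783495250, (24,6):998969857983405·6+96416888184100→6090236036084530, (24,7):4382641999117305·7+998969857983405→31677463851804540
@25  (25,4):11681056634501·4+47063200806→46771289738810, (25,5):485000783495250·5+11681056634501→2436684974110751, (25,6):6090236036084530·6+485000783495250→37026417000002430, (25,7):31677463851804540·7+6090236036084530→227832482998716310
Read S(25,4) = 46771289738810, S(25,5) = 2436684974110751, S(25,6) = 37026417000002430, S(25,7) = 227832482998716310.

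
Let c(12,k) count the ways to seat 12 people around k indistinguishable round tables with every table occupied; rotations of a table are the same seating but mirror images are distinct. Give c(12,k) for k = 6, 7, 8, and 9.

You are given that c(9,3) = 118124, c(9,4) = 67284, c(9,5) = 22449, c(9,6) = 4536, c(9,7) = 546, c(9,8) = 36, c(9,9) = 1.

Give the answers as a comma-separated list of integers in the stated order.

row 10: T[10][4]=9·67284+118124=723680  T[10][5]=9·22449+67284=269325  T[10][6]=9·4536+22449=63273  T[10][7]=9·546+4536=9450  T[10][8]=9·36+546=870  T[10][9]=9·1+36=45
row 11: T[11][5]=10·269325+723680=3416930  T[11][6]=10·63273+269325=902055  T[11][7]=10·9450+63273=157773  T[11][8]=10·870+9450=18150  T[11][9]=10·45+870=1320
row 12: T[12][6]=11·902055+3416930=13339535  T[12][7]=11·157773+902055=2637558  T[12][8]=11·18150+157773=357423  T[12][9]=11·1320+18150=32670
Read c(12,6) = 13339535, c(12,7) = 2637558, c(12,8) = 357423, c(12,9) = 32670.

13339535, 2637558, 357423, 32670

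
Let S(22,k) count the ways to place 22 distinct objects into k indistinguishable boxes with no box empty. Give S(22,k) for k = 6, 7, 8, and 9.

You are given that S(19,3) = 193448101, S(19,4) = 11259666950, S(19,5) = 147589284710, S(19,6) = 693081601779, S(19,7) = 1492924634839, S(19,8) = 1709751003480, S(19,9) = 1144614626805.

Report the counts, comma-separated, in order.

row 20: T[20][4]=4·11259666950+193448101=45232115901  T[20][5]=5·147589284710+11259666950=749206090500  T[20][6]=6·693081601779+147589284710=4306078895384  T[20][7]=7·1492924634839+693081601779=11143554045652  T[20][8]=8·1709751003480+1492924634839=15170932662679  T[20][9]=9·1144614626805+1709751003480=12011282644725
row 21: T[21][5]=5·749206090500+45232115901=3791262568401  T[21][6]=6·4306078895384+749206090500=26585679462804  T[21][7]=7·11143554045652+4306078895384=82310957214948  T[21][8]=8·15170932662679+11143554045652=132511015347084  T[21][9]=9·12011282644725+15170932662679=123272476465204
row 22: T[22][6]=6·26585679462804+3791262568401=163305339345225  T[22][7]=7·82310957214948+26585679462804=602762379967440  T[22][8]=8·132511015347084+82310957214948=1142399079991620  T[22][9]=9·123272476465204+132511015347084=1241963303533920
Read S(22,6) = 163305339345225, S(22,7) = 602762379967440, S(22,8) = 1142399079991620, S(22,9) = 1241963303533920.

163305339345225, 602762379967440, 1142399079991620, 1241963303533920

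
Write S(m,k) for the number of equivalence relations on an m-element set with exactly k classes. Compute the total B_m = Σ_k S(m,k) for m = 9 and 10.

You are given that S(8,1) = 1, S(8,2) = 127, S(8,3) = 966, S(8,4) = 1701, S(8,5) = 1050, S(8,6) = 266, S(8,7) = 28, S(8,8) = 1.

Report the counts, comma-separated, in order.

[9] T[9,1]:1*1+0=1 · T[9,2]:2*127+1=255 · T[9,3]:3*966+127=3025 · T[9,4]:4*1701+966=7770 · T[9,5]:5*1050+1701=6951 · T[9,6]:6*266+1050=2646 · T[9,7]:7*28+266=462 · T[9,8]:8*1+28=36 · T[9,9]:9*0+1=1
[10] T[10,1]:1*1+0=1 · T[10,2]:2*255+1=511 · T[10,3]:3*3025+255=9330 · T[10,4]:4*7770+3025=34105 · T[10,5]:5*6951+7770=42525 · T[10,6]:6*2646+6951=22827 · T[10,7]:7*462+2646=5880 · T[10,8]:8*36+462=750 · T[10,9]:9*1+36=45 · T[10,10]:10*0+1=1
B_9 = ΣS(9,k) = 1+255+3025+7770+6951+2646+462+36+1 = 21147
B_10 = ΣS(10,k) = 1+511+9330+34105+42525+22827+5880+750+45+1 = 115975

21147, 115975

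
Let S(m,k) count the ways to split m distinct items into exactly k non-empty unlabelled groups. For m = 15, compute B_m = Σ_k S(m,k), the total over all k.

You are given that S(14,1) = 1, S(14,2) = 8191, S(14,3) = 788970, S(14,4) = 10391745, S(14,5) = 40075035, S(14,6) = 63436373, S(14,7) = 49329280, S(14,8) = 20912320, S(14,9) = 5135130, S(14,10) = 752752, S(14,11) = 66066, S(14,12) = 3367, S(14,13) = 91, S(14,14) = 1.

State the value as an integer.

[15] T[15,1]:1*1+0=1 · T[15,2]:2*8191+1=16383 · T[15,3]:3*788970+8191=2375101 · T[15,4]:4*10391745+788970=42355950 · T[15,5]:5*40075035+10391745=210766920 · T[15,6]:6*63436373+40075035=420693273 · T[15,7]:7*49329280+63436373=408741333 · T[15,8]:8*20912320+49329280=216627840 · T[15,9]:9*5135130+20912320=67128490 · T[15,10]:10*752752+5135130=12662650 · T[15,11]:11*66066+752752=1479478 · T[15,12]:12*3367+66066=106470 · T[15,13]:13*91+3367=4550 · T[15,14]:14*1+91=105 · T[15,15]:15*0+1=1
B_15 = ΣS(15,k) = 1+16383+2375101+42355950+210766920+420693273+408741333+216627840+67128490+12662650+1479478+106470+4550+105+1 = 1382958545

1382958545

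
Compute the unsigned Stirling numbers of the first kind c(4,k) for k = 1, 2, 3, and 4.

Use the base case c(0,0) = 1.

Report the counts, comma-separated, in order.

6, 11, 6, 1

i=1: T(1,1)=1+0·0=1
i=2: T(2,1)=0+1·1=1 | T(2,2)=1+1·0=1
i=3: T(3,1)=0+2·1=2 | T(3,2)=1+2·1=3 | T(3,3)=1+2·0=1
i=4: T(4,1)=0+3·2=6 | T(4,2)=2+3·3=11 | T(4,3)=3+3·1=6 | T(4,4)=1+3·0=1
Read c(4,1) = 6, c(4,2) = 11, c(4,3) = 6, c(4,4) = 1.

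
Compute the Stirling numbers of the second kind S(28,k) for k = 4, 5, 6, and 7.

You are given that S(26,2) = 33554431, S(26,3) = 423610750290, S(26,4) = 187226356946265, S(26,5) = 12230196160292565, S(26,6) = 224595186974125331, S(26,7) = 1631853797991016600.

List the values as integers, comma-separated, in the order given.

row 27: T[27][3]=3·423610750290+33554431=1270865805301  T[27][4]=4·187226356946265+423610750290=749329038535350  T[27][5]=5·12230196160292565+187226356946265=61338207158409090  T[27][6]=6·224595186974125331+12230196160292565=1359801318005044551  T[27][7]=7·1631853797991016600+224595186974125331=11647571772911241531
row 28: T[28][4]=4·749329038535350+1270865805301=2998587019946701  T[28][5]=5·61338207158409090+749329038535350=307440364830580800  T[28][6]=6·1359801318005044551+61338207158409090=8220146115188676396  T[28][7]=7·11647571772911241531+1359801318005044551=82892803728383735268
Read S(28,4) = 2998587019946701, S(28,5) = 307440364830580800, S(28,6) = 8220146115188676396, S(28,7) = 82892803728383735268.

2998587019946701, 307440364830580800, 8220146115188676396, 82892803728383735268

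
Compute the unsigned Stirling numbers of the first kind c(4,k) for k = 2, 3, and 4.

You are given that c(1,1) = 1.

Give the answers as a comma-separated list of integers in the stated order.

11, 6, 1

[2] T[2,1]:1*1+0=1 · T[2,2]:1*0+1=1
[3] T[3,1]:2*1+0=2 · T[3,2]:2*1+1=3 · T[3,3]:2*0+1=1
[4] T[4,2]:3*3+2=11 · T[4,3]:3*1+3=6 · T[4,4]:3*0+1=1
Read c(4,2) = 11, c(4,3) = 6, c(4,4) = 1.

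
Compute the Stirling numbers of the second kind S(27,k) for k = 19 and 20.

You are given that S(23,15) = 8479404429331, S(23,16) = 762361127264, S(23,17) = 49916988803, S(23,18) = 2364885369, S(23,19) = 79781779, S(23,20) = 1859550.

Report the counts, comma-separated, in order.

@24  (24,16):762361127264·16+8479404429331→20677182465555, (24,17):49916988803·17+762361127264→1610949936915, (24,18):2364885369·18+49916988803→92484925445, (24,19):79781779·19+2364885369→3880739170, (24,20):1859550·20+79781779→116972779
@25  (25,17):1610949936915·17+20677182465555→48063331393110, (25,18):92484925445·18+1610949936915→3275678594925, (25,19):3880739170·19+92484925445→166218969675, (25,20):116972779·20+3880739170→6220194750
@26  (26,18):3275678594925·18+48063331393110→107025546101760, (26,19):166218969675·19+3275678594925→6433839018750, (26,20):6220194750·20+166218969675→290622864675
@27  (27,19):6433839018750·19+107025546101760→229268487458010, (27,20):290622864675·20+6433839018750→12246296312250
Read S(27,19) = 229268487458010, S(27,20) = 12246296312250.

229268487458010, 12246296312250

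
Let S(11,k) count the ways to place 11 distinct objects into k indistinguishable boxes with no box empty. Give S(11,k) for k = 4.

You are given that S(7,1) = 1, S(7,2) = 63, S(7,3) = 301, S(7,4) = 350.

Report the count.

i=8: T(8,1)=0+1·1=1 | T(8,2)=1+2·63=127 | T(8,3)=63+3·301=966 | T(8,4)=301+4·350=1701
i=9: T(9,2)=1+2·127=255 | T(9,3)=127+3·966=3025 | T(9,4)=966+4·1701=7770
i=10: T(10,3)=255+3·3025=9330 | T(10,4)=3025+4·7770=34105
i=11: T(11,4)=9330+4·34105=145750
Read S(11,4) = 145750.

145750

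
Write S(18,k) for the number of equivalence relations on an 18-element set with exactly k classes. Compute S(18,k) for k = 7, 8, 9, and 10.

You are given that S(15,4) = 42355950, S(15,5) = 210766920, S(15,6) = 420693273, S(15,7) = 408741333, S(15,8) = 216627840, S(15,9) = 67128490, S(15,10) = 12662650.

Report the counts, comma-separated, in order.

r16: T_16,5=5×210766920+42355950=1096190550; T_16,6=6×420693273+210766920=2734926558; T_16,7=7×408741333+420693273=3281882604; T_16,8=8×216627840+408741333=2141764053; T_16,9=9×67128490+216627840=820784250; T_16,10=10×12662650+67128490=193754990
r17: T_17,6=6×2734926558+1096190550=17505749898; T_17,7=7×3281882604+2734926558=25708104786; T_17,8=8×2141764053+3281882604=20415995028; T_17,9=9×820784250+2141764053=9528822303; T_17,10=10×193754990+820784250=2758334150
r18: T_18,7=7×25708104786+17505749898=197462483400; T_18,8=8×20415995028+25708104786=189036065010; T_18,9=9×9528822303+20415995028=106175395755; T_18,10=10×2758334150+9528822303=37112163803
Read S(18,7) = 197462483400, S(18,8) = 189036065010, S(18,9) = 106175395755, S(18,10) = 37112163803.

197462483400, 189036065010, 106175395755, 37112163803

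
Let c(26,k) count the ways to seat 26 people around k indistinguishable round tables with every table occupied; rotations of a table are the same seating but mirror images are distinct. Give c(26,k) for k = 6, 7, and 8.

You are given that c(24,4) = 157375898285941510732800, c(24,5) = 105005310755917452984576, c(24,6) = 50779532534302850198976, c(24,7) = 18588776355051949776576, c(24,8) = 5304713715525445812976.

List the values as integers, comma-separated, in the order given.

i=25: T(25,5)=157375898285941510732800+24·105005310755917452984576=2677503356427960382362624 | T(25,6)=105005310755917452984576+24·50779532534302850198976=1323714091579185857760000 | T(25,7)=50779532534302850198976+24·18588776355051949776576=496910165055549644836800 | T(25,8)=18588776355051949776576+24·5304713715525445812976=145901905527662649288000
i=26: T(26,6)=2677503356427960382362624+25·1323714091579185857760000=35770355645907606826362624 | T(26,7)=1323714091579185857760000+25·496910165055549644836800=13746468217967926978680000 | T(26,8)=496910165055549644836800+25·145901905527662649288000=4144457803247115877036800
Read c(26,6) = 35770355645907606826362624, c(26,7) = 13746468217967926978680000, c(26,8) = 4144457803247115877036800.

35770355645907606826362624, 13746468217967926978680000, 4144457803247115877036800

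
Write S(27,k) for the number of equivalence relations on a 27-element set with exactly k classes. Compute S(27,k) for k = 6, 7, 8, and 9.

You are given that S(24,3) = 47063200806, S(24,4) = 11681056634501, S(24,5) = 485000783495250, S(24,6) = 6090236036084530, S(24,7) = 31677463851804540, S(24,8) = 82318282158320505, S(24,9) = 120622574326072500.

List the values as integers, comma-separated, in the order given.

1359801318005044551, 11647571772911241531, 47628831813556336200, 106563273280541795575

r25: T_25,4=4×11681056634501+47063200806=46771289738810; T_25,5=5×485000783495250+11681056634501=2436684974110751; T_25,6=6×6090236036084530+485000783495250=37026417000002430; T_25,7=7×31677463851804540+6090236036084530=227832482998716310; T_25,8=8×82318282158320505+31677463851804540=690223721118368580; T_25,9=9×120622574326072500+82318282158320505=1167921451092973005
r26: T_26,5=5×2436684974110751+46771289738810=12230196160292565; T_26,6=6×37026417000002430+2436684974110751=224595186974125331; T_26,7=7×227832482998716310+37026417000002430=1631853797991016600; T_26,8=8×690223721118368580+227832482998716310=5749622251945664950; T_26,9=9×1167921451092973005+690223721118368580=11201516780955125625
r27: T_27,6=6×224595186974125331+12230196160292565=1359801318005044551; T_27,7=7×1631853797991016600+224595186974125331=11647571772911241531; T_27,8=8×5749622251945664950+1631853797991016600=47628831813556336200; T_27,9=9×11201516780955125625+5749622251945664950=106563273280541795575
Read S(27,6) = 1359801318005044551, S(27,7) = 11647571772911241531, S(27,8) = 47628831813556336200, S(27,9) = 106563273280541795575.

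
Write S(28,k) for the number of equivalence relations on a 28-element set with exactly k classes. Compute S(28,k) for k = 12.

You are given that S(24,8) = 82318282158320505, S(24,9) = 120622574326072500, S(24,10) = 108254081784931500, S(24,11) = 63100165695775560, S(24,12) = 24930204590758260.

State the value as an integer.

row 25: T[25][9]=9·120622574326072500+82318282158320505=1167921451092973005  T[25][10]=10·108254081784931500+120622574326072500=1203163392175387500  T[25][11]=11·63100165695775560+108254081784931500=802355904438462660  T[25][12]=12·24930204590758260+63100165695775560=362262620784874680
row 26: T[26][10]=10·1203163392175387500+1167921451092973005=13199555372846848005  T[26][11]=11·802355904438462660+1203163392175387500=10029078340998476760  T[26][12]=12·362262620784874680+802355904438462660=5149507353856958820
row 27: T[27][11]=11·10029078340998476760+13199555372846848005=123519417123830092365  T[27][12]=12·5149507353856958820+10029078340998476760=71823166587281982600
row 28: T[28][12]=12·71823166587281982600+123519417123830092365=985397416171213883565
Read S(28,12) = 985397416171213883565.

985397416171213883565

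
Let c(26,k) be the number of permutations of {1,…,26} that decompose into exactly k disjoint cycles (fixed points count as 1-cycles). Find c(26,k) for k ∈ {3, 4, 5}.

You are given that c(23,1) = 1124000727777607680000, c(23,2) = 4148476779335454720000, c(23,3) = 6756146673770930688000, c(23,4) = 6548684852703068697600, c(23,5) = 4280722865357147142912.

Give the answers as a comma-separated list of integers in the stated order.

100480171548351161548800000, 102339530601744675672576000, 70874145319837672677196800

[24] T[24,1]:23*1124000727777607680000+0=25852016738884976640000 · T[24,2]:23*4148476779335454720000+1124000727777607680000=96538966652493066240000 · T[24,3]:23*6756146673770930688000+4148476779335454720000=159539850276066860544000 · T[24,4]:23*6548684852703068697600+6756146673770930688000=157375898285941510732800 · T[24,5]:23*4280722865357147142912+6548684852703068697600=105005310755917452984576
[25] T[25,2]:24*96538966652493066240000+25852016738884976640000=2342787216398718566400000 · T[25,3]:24*159539850276066860544000+96538966652493066240000=3925495373278097719296000 · T[25,4]:24*157375898285941510732800+159539850276066860544000=3936561409138663118131200 · T[25,5]:24*105005310755917452984576+157375898285941510732800=2677503356427960382362624
[26] T[26,3]:25*3925495373278097719296000+2342787216398718566400000=100480171548351161548800000 · T[26,4]:25*3936561409138663118131200+3925495373278097719296000=102339530601744675672576000 · T[26,5]:25*2677503356427960382362624+3936561409138663118131200=70874145319837672677196800
Read c(26,3) = 100480171548351161548800000, c(26,4) = 102339530601744675672576000, c(26,5) = 70874145319837672677196800.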